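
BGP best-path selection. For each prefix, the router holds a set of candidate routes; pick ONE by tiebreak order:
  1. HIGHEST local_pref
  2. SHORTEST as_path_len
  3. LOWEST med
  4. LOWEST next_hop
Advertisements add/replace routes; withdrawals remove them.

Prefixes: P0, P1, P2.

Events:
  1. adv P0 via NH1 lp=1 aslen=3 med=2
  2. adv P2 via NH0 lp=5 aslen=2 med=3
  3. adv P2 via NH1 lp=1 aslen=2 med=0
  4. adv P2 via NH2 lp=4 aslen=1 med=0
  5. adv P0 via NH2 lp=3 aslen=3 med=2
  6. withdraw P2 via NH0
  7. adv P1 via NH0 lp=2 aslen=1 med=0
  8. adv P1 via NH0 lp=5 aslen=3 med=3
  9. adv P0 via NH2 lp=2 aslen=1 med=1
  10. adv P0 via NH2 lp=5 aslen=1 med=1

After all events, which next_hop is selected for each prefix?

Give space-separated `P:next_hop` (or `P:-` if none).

Op 1: best P0=NH1 P1=- P2=-
Op 2: best P0=NH1 P1=- P2=NH0
Op 3: best P0=NH1 P1=- P2=NH0
Op 4: best P0=NH1 P1=- P2=NH0
Op 5: best P0=NH2 P1=- P2=NH0
Op 6: best P0=NH2 P1=- P2=NH2
Op 7: best P0=NH2 P1=NH0 P2=NH2
Op 8: best P0=NH2 P1=NH0 P2=NH2
Op 9: best P0=NH2 P1=NH0 P2=NH2
Op 10: best P0=NH2 P1=NH0 P2=NH2

Answer: P0:NH2 P1:NH0 P2:NH2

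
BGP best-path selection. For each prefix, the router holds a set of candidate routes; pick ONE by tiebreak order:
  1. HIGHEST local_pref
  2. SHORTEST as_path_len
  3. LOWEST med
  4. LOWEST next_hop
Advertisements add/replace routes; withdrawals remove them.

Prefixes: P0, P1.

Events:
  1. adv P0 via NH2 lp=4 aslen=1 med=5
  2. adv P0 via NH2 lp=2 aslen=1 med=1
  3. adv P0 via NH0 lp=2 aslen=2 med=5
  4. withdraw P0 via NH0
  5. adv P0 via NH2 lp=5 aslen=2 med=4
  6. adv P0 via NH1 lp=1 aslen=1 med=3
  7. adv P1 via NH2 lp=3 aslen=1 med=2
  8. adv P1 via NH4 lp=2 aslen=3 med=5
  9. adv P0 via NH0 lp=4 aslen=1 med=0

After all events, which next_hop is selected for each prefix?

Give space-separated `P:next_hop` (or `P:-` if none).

Op 1: best P0=NH2 P1=-
Op 2: best P0=NH2 P1=-
Op 3: best P0=NH2 P1=-
Op 4: best P0=NH2 P1=-
Op 5: best P0=NH2 P1=-
Op 6: best P0=NH2 P1=-
Op 7: best P0=NH2 P1=NH2
Op 8: best P0=NH2 P1=NH2
Op 9: best P0=NH2 P1=NH2

Answer: P0:NH2 P1:NH2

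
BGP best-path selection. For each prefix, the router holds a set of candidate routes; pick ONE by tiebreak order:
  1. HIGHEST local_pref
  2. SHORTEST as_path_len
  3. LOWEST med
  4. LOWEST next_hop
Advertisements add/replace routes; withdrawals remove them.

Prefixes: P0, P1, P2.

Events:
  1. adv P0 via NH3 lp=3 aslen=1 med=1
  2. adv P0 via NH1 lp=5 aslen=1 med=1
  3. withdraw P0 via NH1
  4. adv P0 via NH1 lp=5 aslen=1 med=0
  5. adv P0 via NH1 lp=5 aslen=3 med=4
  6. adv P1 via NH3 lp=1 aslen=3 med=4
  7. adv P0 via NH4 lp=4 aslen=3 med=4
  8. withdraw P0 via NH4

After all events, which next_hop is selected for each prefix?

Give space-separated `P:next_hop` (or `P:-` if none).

Op 1: best P0=NH3 P1=- P2=-
Op 2: best P0=NH1 P1=- P2=-
Op 3: best P0=NH3 P1=- P2=-
Op 4: best P0=NH1 P1=- P2=-
Op 5: best P0=NH1 P1=- P2=-
Op 6: best P0=NH1 P1=NH3 P2=-
Op 7: best P0=NH1 P1=NH3 P2=-
Op 8: best P0=NH1 P1=NH3 P2=-

Answer: P0:NH1 P1:NH3 P2:-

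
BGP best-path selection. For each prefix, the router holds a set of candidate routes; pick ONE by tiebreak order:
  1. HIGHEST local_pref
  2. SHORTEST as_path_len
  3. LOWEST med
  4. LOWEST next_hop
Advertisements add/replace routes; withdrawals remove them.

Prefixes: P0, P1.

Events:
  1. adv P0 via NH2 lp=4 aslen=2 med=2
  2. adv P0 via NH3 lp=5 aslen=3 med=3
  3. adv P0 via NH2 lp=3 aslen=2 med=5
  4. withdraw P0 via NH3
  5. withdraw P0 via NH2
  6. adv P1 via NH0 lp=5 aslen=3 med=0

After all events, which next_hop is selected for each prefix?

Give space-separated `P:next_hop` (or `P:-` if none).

Answer: P0:- P1:NH0

Derivation:
Op 1: best P0=NH2 P1=-
Op 2: best P0=NH3 P1=-
Op 3: best P0=NH3 P1=-
Op 4: best P0=NH2 P1=-
Op 5: best P0=- P1=-
Op 6: best P0=- P1=NH0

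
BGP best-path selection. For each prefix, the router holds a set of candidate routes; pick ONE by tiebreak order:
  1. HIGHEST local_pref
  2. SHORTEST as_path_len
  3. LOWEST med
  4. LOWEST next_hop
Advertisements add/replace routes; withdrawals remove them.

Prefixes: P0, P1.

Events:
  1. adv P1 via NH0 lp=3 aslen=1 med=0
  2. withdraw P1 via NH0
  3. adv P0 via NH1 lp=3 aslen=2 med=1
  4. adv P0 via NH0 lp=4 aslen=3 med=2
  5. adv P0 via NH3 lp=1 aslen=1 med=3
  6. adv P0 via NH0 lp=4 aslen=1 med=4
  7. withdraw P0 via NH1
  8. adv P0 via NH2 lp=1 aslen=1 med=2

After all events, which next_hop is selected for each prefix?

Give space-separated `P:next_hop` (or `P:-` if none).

Op 1: best P0=- P1=NH0
Op 2: best P0=- P1=-
Op 3: best P0=NH1 P1=-
Op 4: best P0=NH0 P1=-
Op 5: best P0=NH0 P1=-
Op 6: best P0=NH0 P1=-
Op 7: best P0=NH0 P1=-
Op 8: best P0=NH0 P1=-

Answer: P0:NH0 P1:-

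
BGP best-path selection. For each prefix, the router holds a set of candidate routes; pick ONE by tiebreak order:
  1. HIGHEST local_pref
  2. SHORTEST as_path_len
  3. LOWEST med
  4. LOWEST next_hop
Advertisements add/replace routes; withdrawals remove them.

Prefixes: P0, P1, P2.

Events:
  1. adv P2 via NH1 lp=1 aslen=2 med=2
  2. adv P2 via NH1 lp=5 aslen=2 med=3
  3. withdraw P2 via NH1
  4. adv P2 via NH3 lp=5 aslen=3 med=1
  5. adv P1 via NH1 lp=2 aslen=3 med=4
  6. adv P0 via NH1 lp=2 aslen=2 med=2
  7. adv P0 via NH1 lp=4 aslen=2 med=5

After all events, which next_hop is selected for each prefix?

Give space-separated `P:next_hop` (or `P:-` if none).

Answer: P0:NH1 P1:NH1 P2:NH3

Derivation:
Op 1: best P0=- P1=- P2=NH1
Op 2: best P0=- P1=- P2=NH1
Op 3: best P0=- P1=- P2=-
Op 4: best P0=- P1=- P2=NH3
Op 5: best P0=- P1=NH1 P2=NH3
Op 6: best P0=NH1 P1=NH1 P2=NH3
Op 7: best P0=NH1 P1=NH1 P2=NH3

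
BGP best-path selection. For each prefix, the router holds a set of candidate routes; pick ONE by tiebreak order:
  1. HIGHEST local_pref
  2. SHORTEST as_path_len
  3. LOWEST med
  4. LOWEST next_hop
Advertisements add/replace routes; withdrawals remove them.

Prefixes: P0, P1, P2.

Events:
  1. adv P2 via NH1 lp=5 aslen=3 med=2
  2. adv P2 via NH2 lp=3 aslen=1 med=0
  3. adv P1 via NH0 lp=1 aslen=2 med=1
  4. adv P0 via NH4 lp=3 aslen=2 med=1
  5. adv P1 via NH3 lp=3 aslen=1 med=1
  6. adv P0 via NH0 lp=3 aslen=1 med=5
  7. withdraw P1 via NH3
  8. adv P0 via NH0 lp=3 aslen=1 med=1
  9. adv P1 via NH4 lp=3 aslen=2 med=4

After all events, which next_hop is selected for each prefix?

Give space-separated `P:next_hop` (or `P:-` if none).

Op 1: best P0=- P1=- P2=NH1
Op 2: best P0=- P1=- P2=NH1
Op 3: best P0=- P1=NH0 P2=NH1
Op 4: best P0=NH4 P1=NH0 P2=NH1
Op 5: best P0=NH4 P1=NH3 P2=NH1
Op 6: best P0=NH0 P1=NH3 P2=NH1
Op 7: best P0=NH0 P1=NH0 P2=NH1
Op 8: best P0=NH0 P1=NH0 P2=NH1
Op 9: best P0=NH0 P1=NH4 P2=NH1

Answer: P0:NH0 P1:NH4 P2:NH1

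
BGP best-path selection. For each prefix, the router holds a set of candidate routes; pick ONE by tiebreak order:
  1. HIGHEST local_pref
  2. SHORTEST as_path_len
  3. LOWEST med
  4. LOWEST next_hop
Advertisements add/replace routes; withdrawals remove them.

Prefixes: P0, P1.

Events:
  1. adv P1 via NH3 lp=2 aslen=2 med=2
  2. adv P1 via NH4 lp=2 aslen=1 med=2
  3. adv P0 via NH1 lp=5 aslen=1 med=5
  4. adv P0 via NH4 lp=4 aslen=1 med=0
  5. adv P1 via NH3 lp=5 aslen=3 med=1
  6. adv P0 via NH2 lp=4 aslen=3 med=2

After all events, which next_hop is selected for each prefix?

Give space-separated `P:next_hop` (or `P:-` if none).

Answer: P0:NH1 P1:NH3

Derivation:
Op 1: best P0=- P1=NH3
Op 2: best P0=- P1=NH4
Op 3: best P0=NH1 P1=NH4
Op 4: best P0=NH1 P1=NH4
Op 5: best P0=NH1 P1=NH3
Op 6: best P0=NH1 P1=NH3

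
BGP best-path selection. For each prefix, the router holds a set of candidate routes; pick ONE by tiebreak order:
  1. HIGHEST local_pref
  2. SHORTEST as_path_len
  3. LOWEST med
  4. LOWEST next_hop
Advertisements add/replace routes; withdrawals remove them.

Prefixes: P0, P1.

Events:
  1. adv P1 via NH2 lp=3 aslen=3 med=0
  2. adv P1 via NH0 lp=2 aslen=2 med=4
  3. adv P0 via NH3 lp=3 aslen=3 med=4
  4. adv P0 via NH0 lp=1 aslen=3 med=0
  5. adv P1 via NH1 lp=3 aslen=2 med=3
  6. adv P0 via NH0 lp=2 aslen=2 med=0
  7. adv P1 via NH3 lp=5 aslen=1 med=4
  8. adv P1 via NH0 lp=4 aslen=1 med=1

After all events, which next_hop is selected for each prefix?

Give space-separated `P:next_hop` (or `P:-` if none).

Answer: P0:NH3 P1:NH3

Derivation:
Op 1: best P0=- P1=NH2
Op 2: best P0=- P1=NH2
Op 3: best P0=NH3 P1=NH2
Op 4: best P0=NH3 P1=NH2
Op 5: best P0=NH3 P1=NH1
Op 6: best P0=NH3 P1=NH1
Op 7: best P0=NH3 P1=NH3
Op 8: best P0=NH3 P1=NH3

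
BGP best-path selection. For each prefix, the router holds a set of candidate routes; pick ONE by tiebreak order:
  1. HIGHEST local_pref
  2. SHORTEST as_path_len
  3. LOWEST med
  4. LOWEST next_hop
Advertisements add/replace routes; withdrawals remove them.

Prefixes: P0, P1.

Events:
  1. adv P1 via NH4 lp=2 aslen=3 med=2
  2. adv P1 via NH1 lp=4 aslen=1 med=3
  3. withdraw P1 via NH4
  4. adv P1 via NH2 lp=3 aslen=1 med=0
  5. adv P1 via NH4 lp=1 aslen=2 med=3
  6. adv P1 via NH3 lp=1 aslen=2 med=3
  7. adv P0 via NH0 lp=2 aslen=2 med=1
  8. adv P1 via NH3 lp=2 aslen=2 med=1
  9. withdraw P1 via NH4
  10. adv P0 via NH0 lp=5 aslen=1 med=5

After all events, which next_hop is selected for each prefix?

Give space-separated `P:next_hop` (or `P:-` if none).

Answer: P0:NH0 P1:NH1

Derivation:
Op 1: best P0=- P1=NH4
Op 2: best P0=- P1=NH1
Op 3: best P0=- P1=NH1
Op 4: best P0=- P1=NH1
Op 5: best P0=- P1=NH1
Op 6: best P0=- P1=NH1
Op 7: best P0=NH0 P1=NH1
Op 8: best P0=NH0 P1=NH1
Op 9: best P0=NH0 P1=NH1
Op 10: best P0=NH0 P1=NH1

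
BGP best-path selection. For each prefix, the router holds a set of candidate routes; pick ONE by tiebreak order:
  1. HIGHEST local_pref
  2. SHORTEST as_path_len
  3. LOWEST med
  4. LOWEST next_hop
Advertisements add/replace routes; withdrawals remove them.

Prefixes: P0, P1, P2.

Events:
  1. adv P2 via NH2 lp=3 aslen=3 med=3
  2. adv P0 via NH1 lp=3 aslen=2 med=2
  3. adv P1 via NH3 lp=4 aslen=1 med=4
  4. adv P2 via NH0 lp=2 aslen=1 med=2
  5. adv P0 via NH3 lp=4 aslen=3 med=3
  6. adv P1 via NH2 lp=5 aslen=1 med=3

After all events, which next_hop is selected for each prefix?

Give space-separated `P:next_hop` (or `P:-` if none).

Op 1: best P0=- P1=- P2=NH2
Op 2: best P0=NH1 P1=- P2=NH2
Op 3: best P0=NH1 P1=NH3 P2=NH2
Op 4: best P0=NH1 P1=NH3 P2=NH2
Op 5: best P0=NH3 P1=NH3 P2=NH2
Op 6: best P0=NH3 P1=NH2 P2=NH2

Answer: P0:NH3 P1:NH2 P2:NH2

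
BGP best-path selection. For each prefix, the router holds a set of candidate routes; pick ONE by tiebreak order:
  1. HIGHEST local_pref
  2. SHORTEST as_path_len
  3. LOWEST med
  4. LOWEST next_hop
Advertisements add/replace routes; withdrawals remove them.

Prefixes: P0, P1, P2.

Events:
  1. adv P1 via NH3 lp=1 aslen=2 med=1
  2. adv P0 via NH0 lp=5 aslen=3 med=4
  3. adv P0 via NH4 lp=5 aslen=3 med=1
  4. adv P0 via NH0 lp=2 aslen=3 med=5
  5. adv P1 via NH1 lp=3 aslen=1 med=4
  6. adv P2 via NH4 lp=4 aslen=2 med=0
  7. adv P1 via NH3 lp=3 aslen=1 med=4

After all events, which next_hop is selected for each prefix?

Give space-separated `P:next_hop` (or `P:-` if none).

Answer: P0:NH4 P1:NH1 P2:NH4

Derivation:
Op 1: best P0=- P1=NH3 P2=-
Op 2: best P0=NH0 P1=NH3 P2=-
Op 3: best P0=NH4 P1=NH3 P2=-
Op 4: best P0=NH4 P1=NH3 P2=-
Op 5: best P0=NH4 P1=NH1 P2=-
Op 6: best P0=NH4 P1=NH1 P2=NH4
Op 7: best P0=NH4 P1=NH1 P2=NH4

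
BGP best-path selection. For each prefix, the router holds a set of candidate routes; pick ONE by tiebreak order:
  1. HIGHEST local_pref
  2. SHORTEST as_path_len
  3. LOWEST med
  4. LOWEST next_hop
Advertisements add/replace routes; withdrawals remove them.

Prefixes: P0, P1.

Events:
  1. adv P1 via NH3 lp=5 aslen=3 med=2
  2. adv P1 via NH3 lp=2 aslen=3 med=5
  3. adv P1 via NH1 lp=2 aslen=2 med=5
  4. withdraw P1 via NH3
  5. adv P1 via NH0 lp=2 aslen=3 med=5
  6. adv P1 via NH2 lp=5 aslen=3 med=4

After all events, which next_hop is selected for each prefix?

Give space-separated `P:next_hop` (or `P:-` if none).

Answer: P0:- P1:NH2

Derivation:
Op 1: best P0=- P1=NH3
Op 2: best P0=- P1=NH3
Op 3: best P0=- P1=NH1
Op 4: best P0=- P1=NH1
Op 5: best P0=- P1=NH1
Op 6: best P0=- P1=NH2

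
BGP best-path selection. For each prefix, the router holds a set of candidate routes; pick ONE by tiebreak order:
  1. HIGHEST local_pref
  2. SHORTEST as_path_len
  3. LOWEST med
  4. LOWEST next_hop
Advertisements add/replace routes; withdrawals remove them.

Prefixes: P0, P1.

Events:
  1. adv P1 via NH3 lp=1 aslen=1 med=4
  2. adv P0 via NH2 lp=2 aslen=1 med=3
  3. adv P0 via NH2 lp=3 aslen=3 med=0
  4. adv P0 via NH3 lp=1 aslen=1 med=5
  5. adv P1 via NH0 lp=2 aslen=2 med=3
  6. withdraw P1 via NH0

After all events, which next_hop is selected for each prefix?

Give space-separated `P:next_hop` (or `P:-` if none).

Op 1: best P0=- P1=NH3
Op 2: best P0=NH2 P1=NH3
Op 3: best P0=NH2 P1=NH3
Op 4: best P0=NH2 P1=NH3
Op 5: best P0=NH2 P1=NH0
Op 6: best P0=NH2 P1=NH3

Answer: P0:NH2 P1:NH3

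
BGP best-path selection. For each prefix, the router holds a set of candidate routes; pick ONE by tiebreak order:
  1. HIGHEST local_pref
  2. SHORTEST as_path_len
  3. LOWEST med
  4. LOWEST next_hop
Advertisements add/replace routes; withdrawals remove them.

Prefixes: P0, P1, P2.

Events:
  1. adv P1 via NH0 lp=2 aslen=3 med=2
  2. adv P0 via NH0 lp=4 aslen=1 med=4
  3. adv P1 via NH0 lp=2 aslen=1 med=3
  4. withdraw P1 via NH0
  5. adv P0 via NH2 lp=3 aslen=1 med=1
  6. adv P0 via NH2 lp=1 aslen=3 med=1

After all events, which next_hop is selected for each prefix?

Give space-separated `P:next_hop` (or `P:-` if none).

Op 1: best P0=- P1=NH0 P2=-
Op 2: best P0=NH0 P1=NH0 P2=-
Op 3: best P0=NH0 P1=NH0 P2=-
Op 4: best P0=NH0 P1=- P2=-
Op 5: best P0=NH0 P1=- P2=-
Op 6: best P0=NH0 P1=- P2=-

Answer: P0:NH0 P1:- P2:-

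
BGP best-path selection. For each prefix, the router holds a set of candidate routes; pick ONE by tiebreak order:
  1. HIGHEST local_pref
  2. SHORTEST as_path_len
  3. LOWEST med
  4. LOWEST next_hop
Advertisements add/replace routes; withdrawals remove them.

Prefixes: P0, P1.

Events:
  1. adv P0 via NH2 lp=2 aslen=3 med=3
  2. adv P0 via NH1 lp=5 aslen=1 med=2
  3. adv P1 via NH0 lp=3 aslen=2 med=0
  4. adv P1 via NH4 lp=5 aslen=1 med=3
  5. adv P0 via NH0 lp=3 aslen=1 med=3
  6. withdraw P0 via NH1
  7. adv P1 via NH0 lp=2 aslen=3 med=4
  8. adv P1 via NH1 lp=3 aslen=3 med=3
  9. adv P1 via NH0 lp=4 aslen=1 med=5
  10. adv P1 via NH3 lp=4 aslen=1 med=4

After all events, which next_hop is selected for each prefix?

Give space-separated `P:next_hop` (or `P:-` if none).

Answer: P0:NH0 P1:NH4

Derivation:
Op 1: best P0=NH2 P1=-
Op 2: best P0=NH1 P1=-
Op 3: best P0=NH1 P1=NH0
Op 4: best P0=NH1 P1=NH4
Op 5: best P0=NH1 P1=NH4
Op 6: best P0=NH0 P1=NH4
Op 7: best P0=NH0 P1=NH4
Op 8: best P0=NH0 P1=NH4
Op 9: best P0=NH0 P1=NH4
Op 10: best P0=NH0 P1=NH4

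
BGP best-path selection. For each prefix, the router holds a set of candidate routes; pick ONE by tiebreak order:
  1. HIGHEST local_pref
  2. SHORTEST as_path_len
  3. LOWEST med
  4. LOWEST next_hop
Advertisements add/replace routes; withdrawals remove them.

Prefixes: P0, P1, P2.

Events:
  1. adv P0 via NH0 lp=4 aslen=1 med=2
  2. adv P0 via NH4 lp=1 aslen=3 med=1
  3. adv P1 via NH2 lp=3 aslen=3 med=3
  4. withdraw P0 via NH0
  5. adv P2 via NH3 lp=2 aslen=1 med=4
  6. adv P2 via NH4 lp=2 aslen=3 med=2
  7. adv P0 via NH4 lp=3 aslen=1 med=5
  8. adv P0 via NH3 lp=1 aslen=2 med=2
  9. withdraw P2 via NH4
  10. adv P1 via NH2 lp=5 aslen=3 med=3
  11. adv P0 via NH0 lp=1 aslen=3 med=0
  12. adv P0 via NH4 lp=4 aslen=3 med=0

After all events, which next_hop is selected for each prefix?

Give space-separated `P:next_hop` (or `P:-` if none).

Answer: P0:NH4 P1:NH2 P2:NH3

Derivation:
Op 1: best P0=NH0 P1=- P2=-
Op 2: best P0=NH0 P1=- P2=-
Op 3: best P0=NH0 P1=NH2 P2=-
Op 4: best P0=NH4 P1=NH2 P2=-
Op 5: best P0=NH4 P1=NH2 P2=NH3
Op 6: best P0=NH4 P1=NH2 P2=NH3
Op 7: best P0=NH4 P1=NH2 P2=NH3
Op 8: best P0=NH4 P1=NH2 P2=NH3
Op 9: best P0=NH4 P1=NH2 P2=NH3
Op 10: best P0=NH4 P1=NH2 P2=NH3
Op 11: best P0=NH4 P1=NH2 P2=NH3
Op 12: best P0=NH4 P1=NH2 P2=NH3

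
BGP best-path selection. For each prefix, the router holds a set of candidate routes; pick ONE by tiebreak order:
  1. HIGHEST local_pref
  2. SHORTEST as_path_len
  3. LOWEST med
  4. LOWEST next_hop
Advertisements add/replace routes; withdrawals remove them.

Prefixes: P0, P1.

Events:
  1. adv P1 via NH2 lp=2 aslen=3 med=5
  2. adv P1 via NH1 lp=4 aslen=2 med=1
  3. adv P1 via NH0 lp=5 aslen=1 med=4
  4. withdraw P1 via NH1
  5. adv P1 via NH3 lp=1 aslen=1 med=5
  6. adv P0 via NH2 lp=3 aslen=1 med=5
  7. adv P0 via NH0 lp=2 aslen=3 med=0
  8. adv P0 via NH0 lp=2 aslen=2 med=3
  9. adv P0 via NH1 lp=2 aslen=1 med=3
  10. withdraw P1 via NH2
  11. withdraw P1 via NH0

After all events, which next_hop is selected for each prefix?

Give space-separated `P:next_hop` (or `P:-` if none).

Op 1: best P0=- P1=NH2
Op 2: best P0=- P1=NH1
Op 3: best P0=- P1=NH0
Op 4: best P0=- P1=NH0
Op 5: best P0=- P1=NH0
Op 6: best P0=NH2 P1=NH0
Op 7: best P0=NH2 P1=NH0
Op 8: best P0=NH2 P1=NH0
Op 9: best P0=NH2 P1=NH0
Op 10: best P0=NH2 P1=NH0
Op 11: best P0=NH2 P1=NH3

Answer: P0:NH2 P1:NH3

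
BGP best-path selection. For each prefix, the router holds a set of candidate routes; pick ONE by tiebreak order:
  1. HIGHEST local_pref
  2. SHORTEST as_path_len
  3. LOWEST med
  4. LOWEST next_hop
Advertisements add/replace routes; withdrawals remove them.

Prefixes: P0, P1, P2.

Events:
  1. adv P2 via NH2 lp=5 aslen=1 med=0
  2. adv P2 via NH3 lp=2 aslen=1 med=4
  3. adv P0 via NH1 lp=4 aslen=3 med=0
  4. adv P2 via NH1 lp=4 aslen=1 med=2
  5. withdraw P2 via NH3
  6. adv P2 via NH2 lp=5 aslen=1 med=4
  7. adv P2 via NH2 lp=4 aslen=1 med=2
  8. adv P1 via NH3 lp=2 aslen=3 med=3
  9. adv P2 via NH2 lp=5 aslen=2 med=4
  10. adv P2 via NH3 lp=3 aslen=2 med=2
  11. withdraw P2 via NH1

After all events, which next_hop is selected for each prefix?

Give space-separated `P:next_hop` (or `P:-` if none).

Answer: P0:NH1 P1:NH3 P2:NH2

Derivation:
Op 1: best P0=- P1=- P2=NH2
Op 2: best P0=- P1=- P2=NH2
Op 3: best P0=NH1 P1=- P2=NH2
Op 4: best P0=NH1 P1=- P2=NH2
Op 5: best P0=NH1 P1=- P2=NH2
Op 6: best P0=NH1 P1=- P2=NH2
Op 7: best P0=NH1 P1=- P2=NH1
Op 8: best P0=NH1 P1=NH3 P2=NH1
Op 9: best P0=NH1 P1=NH3 P2=NH2
Op 10: best P0=NH1 P1=NH3 P2=NH2
Op 11: best P0=NH1 P1=NH3 P2=NH2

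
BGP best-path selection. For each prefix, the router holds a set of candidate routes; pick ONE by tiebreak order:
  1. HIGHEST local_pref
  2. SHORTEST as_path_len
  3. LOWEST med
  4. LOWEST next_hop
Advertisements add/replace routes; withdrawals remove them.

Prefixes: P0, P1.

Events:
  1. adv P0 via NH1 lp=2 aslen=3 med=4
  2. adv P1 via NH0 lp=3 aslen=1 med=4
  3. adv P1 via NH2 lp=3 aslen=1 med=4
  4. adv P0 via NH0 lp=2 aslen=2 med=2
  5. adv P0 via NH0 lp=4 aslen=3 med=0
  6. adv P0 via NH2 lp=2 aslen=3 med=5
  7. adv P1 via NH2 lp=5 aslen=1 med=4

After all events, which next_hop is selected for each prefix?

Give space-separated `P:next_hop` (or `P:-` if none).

Answer: P0:NH0 P1:NH2

Derivation:
Op 1: best P0=NH1 P1=-
Op 2: best P0=NH1 P1=NH0
Op 3: best P0=NH1 P1=NH0
Op 4: best P0=NH0 P1=NH0
Op 5: best P0=NH0 P1=NH0
Op 6: best P0=NH0 P1=NH0
Op 7: best P0=NH0 P1=NH2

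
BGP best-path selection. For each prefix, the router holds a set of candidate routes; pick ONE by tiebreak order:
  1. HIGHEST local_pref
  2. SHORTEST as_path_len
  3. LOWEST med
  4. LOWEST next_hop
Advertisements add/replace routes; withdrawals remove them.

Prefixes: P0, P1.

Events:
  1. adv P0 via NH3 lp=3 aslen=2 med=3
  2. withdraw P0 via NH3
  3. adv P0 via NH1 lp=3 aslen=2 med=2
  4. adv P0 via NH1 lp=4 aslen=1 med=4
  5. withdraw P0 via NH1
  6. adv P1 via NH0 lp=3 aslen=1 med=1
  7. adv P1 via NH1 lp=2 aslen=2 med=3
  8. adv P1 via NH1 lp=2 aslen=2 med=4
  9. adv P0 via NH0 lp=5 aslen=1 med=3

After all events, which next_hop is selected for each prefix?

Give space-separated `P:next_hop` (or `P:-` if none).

Answer: P0:NH0 P1:NH0

Derivation:
Op 1: best P0=NH3 P1=-
Op 2: best P0=- P1=-
Op 3: best P0=NH1 P1=-
Op 4: best P0=NH1 P1=-
Op 5: best P0=- P1=-
Op 6: best P0=- P1=NH0
Op 7: best P0=- P1=NH0
Op 8: best P0=- P1=NH0
Op 9: best P0=NH0 P1=NH0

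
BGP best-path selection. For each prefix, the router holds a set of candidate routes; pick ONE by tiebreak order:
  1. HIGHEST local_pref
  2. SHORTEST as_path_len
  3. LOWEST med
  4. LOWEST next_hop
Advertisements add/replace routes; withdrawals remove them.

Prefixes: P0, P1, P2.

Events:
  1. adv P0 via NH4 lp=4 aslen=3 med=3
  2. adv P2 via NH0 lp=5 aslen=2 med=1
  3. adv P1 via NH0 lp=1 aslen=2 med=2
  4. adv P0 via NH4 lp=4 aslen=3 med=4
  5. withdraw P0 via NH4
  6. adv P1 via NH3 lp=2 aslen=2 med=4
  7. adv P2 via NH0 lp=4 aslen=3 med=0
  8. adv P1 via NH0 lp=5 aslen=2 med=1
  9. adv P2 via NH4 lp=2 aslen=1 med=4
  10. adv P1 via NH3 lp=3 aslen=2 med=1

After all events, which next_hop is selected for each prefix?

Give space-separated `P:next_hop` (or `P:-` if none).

Answer: P0:- P1:NH0 P2:NH0

Derivation:
Op 1: best P0=NH4 P1=- P2=-
Op 2: best P0=NH4 P1=- P2=NH0
Op 3: best P0=NH4 P1=NH0 P2=NH0
Op 4: best P0=NH4 P1=NH0 P2=NH0
Op 5: best P0=- P1=NH0 P2=NH0
Op 6: best P0=- P1=NH3 P2=NH0
Op 7: best P0=- P1=NH3 P2=NH0
Op 8: best P0=- P1=NH0 P2=NH0
Op 9: best P0=- P1=NH0 P2=NH0
Op 10: best P0=- P1=NH0 P2=NH0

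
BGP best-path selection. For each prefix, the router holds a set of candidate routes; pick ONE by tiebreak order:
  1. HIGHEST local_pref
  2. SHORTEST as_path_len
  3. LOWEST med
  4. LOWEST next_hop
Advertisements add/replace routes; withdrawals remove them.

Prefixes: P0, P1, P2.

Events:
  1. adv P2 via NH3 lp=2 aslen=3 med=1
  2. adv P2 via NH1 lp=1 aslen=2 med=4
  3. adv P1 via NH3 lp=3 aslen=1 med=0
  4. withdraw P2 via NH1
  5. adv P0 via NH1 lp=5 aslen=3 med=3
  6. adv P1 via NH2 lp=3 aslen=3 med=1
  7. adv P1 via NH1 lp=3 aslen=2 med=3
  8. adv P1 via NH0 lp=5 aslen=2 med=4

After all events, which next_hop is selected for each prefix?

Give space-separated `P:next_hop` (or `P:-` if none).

Answer: P0:NH1 P1:NH0 P2:NH3

Derivation:
Op 1: best P0=- P1=- P2=NH3
Op 2: best P0=- P1=- P2=NH3
Op 3: best P0=- P1=NH3 P2=NH3
Op 4: best P0=- P1=NH3 P2=NH3
Op 5: best P0=NH1 P1=NH3 P2=NH3
Op 6: best P0=NH1 P1=NH3 P2=NH3
Op 7: best P0=NH1 P1=NH3 P2=NH3
Op 8: best P0=NH1 P1=NH0 P2=NH3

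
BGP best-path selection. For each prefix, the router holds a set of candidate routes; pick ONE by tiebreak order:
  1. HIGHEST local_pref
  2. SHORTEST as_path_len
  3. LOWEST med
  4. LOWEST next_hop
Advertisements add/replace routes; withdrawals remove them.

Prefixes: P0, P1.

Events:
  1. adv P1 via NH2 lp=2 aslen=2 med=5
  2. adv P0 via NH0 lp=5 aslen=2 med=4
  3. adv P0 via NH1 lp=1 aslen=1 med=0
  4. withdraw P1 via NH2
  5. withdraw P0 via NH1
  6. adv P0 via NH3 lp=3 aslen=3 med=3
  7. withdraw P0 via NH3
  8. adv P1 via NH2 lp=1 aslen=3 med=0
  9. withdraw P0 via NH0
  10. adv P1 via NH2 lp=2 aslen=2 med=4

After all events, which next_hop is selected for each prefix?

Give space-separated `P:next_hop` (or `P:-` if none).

Answer: P0:- P1:NH2

Derivation:
Op 1: best P0=- P1=NH2
Op 2: best P0=NH0 P1=NH2
Op 3: best P0=NH0 P1=NH2
Op 4: best P0=NH0 P1=-
Op 5: best P0=NH0 P1=-
Op 6: best P0=NH0 P1=-
Op 7: best P0=NH0 P1=-
Op 8: best P0=NH0 P1=NH2
Op 9: best P0=- P1=NH2
Op 10: best P0=- P1=NH2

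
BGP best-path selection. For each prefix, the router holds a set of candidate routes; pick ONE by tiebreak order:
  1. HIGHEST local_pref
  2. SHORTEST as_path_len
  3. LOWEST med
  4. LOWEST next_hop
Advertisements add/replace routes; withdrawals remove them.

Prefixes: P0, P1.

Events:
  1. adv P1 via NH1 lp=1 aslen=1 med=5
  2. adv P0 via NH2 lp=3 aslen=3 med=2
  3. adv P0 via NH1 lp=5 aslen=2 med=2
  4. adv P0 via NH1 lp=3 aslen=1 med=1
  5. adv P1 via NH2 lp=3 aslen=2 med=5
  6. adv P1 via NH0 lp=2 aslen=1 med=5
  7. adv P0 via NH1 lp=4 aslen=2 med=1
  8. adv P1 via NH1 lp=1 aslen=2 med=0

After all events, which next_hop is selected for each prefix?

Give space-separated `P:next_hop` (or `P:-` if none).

Op 1: best P0=- P1=NH1
Op 2: best P0=NH2 P1=NH1
Op 3: best P0=NH1 P1=NH1
Op 4: best P0=NH1 P1=NH1
Op 5: best P0=NH1 P1=NH2
Op 6: best P0=NH1 P1=NH2
Op 7: best P0=NH1 P1=NH2
Op 8: best P0=NH1 P1=NH2

Answer: P0:NH1 P1:NH2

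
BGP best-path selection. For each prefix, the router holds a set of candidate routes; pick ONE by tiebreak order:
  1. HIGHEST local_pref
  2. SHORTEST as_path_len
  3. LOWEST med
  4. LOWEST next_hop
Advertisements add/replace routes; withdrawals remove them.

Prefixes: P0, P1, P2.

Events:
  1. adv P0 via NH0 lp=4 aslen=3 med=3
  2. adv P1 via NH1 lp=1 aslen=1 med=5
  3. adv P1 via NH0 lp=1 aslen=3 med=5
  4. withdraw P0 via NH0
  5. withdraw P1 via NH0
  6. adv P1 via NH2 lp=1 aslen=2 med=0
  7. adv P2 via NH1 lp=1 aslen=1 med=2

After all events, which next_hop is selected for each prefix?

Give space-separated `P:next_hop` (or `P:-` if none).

Answer: P0:- P1:NH1 P2:NH1

Derivation:
Op 1: best P0=NH0 P1=- P2=-
Op 2: best P0=NH0 P1=NH1 P2=-
Op 3: best P0=NH0 P1=NH1 P2=-
Op 4: best P0=- P1=NH1 P2=-
Op 5: best P0=- P1=NH1 P2=-
Op 6: best P0=- P1=NH1 P2=-
Op 7: best P0=- P1=NH1 P2=NH1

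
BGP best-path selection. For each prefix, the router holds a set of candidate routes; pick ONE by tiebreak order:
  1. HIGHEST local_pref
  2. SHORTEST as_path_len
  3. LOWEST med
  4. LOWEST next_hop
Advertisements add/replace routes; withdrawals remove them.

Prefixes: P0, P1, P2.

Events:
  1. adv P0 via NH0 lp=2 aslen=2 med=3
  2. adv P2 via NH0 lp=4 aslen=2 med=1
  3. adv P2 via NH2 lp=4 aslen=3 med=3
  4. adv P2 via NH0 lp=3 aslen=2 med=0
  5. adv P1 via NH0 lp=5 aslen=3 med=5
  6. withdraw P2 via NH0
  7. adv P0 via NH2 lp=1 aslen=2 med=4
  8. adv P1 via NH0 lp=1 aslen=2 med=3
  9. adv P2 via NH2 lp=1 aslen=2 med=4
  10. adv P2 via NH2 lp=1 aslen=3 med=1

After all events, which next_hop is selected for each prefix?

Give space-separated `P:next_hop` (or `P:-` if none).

Op 1: best P0=NH0 P1=- P2=-
Op 2: best P0=NH0 P1=- P2=NH0
Op 3: best P0=NH0 P1=- P2=NH0
Op 4: best P0=NH0 P1=- P2=NH2
Op 5: best P0=NH0 P1=NH0 P2=NH2
Op 6: best P0=NH0 P1=NH0 P2=NH2
Op 7: best P0=NH0 P1=NH0 P2=NH2
Op 8: best P0=NH0 P1=NH0 P2=NH2
Op 9: best P0=NH0 P1=NH0 P2=NH2
Op 10: best P0=NH0 P1=NH0 P2=NH2

Answer: P0:NH0 P1:NH0 P2:NH2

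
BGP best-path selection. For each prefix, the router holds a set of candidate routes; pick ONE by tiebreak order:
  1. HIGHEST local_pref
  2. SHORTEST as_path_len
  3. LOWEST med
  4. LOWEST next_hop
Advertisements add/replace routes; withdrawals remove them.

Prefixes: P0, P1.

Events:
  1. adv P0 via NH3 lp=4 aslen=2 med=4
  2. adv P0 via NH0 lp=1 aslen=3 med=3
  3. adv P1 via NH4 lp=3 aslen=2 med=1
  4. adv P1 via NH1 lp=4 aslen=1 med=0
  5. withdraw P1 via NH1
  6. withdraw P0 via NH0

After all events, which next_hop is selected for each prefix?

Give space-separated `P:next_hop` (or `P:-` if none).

Answer: P0:NH3 P1:NH4

Derivation:
Op 1: best P0=NH3 P1=-
Op 2: best P0=NH3 P1=-
Op 3: best P0=NH3 P1=NH4
Op 4: best P0=NH3 P1=NH1
Op 5: best P0=NH3 P1=NH4
Op 6: best P0=NH3 P1=NH4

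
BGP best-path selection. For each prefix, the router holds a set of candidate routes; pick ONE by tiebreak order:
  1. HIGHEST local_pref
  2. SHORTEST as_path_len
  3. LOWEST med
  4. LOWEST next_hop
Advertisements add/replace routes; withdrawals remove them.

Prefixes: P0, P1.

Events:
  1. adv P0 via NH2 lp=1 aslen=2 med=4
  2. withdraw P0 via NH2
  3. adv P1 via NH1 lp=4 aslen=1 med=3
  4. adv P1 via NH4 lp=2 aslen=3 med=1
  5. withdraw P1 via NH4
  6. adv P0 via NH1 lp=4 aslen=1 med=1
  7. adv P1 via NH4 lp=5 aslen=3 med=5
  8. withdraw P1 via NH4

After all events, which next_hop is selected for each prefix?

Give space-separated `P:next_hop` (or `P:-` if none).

Answer: P0:NH1 P1:NH1

Derivation:
Op 1: best P0=NH2 P1=-
Op 2: best P0=- P1=-
Op 3: best P0=- P1=NH1
Op 4: best P0=- P1=NH1
Op 5: best P0=- P1=NH1
Op 6: best P0=NH1 P1=NH1
Op 7: best P0=NH1 P1=NH4
Op 8: best P0=NH1 P1=NH1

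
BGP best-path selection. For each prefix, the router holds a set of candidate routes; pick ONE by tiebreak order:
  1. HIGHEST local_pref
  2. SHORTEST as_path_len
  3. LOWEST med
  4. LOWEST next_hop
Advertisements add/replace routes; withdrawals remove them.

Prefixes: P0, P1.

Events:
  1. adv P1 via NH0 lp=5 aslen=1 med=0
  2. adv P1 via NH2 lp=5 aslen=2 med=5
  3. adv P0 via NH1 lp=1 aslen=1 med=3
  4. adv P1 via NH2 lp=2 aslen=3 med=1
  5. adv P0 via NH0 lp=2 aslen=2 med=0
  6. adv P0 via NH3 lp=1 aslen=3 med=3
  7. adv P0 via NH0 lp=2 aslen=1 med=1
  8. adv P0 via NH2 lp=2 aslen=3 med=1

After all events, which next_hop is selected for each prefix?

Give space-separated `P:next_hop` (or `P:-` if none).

Answer: P0:NH0 P1:NH0

Derivation:
Op 1: best P0=- P1=NH0
Op 2: best P0=- P1=NH0
Op 3: best P0=NH1 P1=NH0
Op 4: best P0=NH1 P1=NH0
Op 5: best P0=NH0 P1=NH0
Op 6: best P0=NH0 P1=NH0
Op 7: best P0=NH0 P1=NH0
Op 8: best P0=NH0 P1=NH0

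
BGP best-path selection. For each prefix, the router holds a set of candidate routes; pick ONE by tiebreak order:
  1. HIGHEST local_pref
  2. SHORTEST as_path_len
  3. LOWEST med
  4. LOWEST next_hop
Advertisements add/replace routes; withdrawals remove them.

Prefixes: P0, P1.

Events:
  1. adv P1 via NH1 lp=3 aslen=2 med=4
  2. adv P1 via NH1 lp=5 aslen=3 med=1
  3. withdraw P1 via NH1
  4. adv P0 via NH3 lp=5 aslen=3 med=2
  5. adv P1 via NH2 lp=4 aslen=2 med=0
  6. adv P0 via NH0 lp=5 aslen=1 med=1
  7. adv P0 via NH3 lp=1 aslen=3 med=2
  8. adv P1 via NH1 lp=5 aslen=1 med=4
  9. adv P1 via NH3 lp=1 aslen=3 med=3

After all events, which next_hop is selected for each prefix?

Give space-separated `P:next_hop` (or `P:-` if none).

Op 1: best P0=- P1=NH1
Op 2: best P0=- P1=NH1
Op 3: best P0=- P1=-
Op 4: best P0=NH3 P1=-
Op 5: best P0=NH3 P1=NH2
Op 6: best P0=NH0 P1=NH2
Op 7: best P0=NH0 P1=NH2
Op 8: best P0=NH0 P1=NH1
Op 9: best P0=NH0 P1=NH1

Answer: P0:NH0 P1:NH1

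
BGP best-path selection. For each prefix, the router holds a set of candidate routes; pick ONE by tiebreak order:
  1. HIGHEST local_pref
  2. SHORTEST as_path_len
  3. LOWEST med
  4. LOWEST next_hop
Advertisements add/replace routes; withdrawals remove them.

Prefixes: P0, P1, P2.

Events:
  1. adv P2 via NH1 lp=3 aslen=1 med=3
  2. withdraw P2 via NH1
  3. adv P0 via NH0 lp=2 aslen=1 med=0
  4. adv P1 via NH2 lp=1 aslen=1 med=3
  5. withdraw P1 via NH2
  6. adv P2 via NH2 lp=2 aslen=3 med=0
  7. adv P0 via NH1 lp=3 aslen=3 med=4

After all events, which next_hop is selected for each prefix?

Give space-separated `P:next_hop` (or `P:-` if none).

Op 1: best P0=- P1=- P2=NH1
Op 2: best P0=- P1=- P2=-
Op 3: best P0=NH0 P1=- P2=-
Op 4: best P0=NH0 P1=NH2 P2=-
Op 5: best P0=NH0 P1=- P2=-
Op 6: best P0=NH0 P1=- P2=NH2
Op 7: best P0=NH1 P1=- P2=NH2

Answer: P0:NH1 P1:- P2:NH2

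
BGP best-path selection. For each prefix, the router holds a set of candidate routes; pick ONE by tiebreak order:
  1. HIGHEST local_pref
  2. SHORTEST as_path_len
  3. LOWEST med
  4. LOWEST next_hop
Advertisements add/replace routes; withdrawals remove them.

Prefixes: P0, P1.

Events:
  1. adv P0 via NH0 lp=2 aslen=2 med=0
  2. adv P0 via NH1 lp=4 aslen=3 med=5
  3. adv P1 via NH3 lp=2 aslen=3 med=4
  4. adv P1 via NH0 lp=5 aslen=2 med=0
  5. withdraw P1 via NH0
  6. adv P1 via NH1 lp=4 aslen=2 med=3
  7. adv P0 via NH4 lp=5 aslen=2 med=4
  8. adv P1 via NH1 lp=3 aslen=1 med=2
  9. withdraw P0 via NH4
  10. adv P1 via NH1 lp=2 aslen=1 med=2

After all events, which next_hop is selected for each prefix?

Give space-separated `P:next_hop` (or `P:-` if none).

Op 1: best P0=NH0 P1=-
Op 2: best P0=NH1 P1=-
Op 3: best P0=NH1 P1=NH3
Op 4: best P0=NH1 P1=NH0
Op 5: best P0=NH1 P1=NH3
Op 6: best P0=NH1 P1=NH1
Op 7: best P0=NH4 P1=NH1
Op 8: best P0=NH4 P1=NH1
Op 9: best P0=NH1 P1=NH1
Op 10: best P0=NH1 P1=NH1

Answer: P0:NH1 P1:NH1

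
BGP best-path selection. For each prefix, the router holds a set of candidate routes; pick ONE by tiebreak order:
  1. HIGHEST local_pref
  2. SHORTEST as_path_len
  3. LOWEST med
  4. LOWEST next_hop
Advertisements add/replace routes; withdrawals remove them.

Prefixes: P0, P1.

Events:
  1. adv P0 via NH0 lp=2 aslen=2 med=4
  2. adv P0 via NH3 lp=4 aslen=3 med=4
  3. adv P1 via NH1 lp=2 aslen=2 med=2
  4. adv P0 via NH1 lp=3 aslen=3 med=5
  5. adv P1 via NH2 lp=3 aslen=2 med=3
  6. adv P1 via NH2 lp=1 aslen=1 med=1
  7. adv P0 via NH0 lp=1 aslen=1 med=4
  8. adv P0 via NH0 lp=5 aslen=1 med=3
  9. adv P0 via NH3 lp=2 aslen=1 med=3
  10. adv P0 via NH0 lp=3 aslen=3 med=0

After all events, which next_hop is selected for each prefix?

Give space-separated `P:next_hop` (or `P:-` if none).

Op 1: best P0=NH0 P1=-
Op 2: best P0=NH3 P1=-
Op 3: best P0=NH3 P1=NH1
Op 4: best P0=NH3 P1=NH1
Op 5: best P0=NH3 P1=NH2
Op 6: best P0=NH3 P1=NH1
Op 7: best P0=NH3 P1=NH1
Op 8: best P0=NH0 P1=NH1
Op 9: best P0=NH0 P1=NH1
Op 10: best P0=NH0 P1=NH1

Answer: P0:NH0 P1:NH1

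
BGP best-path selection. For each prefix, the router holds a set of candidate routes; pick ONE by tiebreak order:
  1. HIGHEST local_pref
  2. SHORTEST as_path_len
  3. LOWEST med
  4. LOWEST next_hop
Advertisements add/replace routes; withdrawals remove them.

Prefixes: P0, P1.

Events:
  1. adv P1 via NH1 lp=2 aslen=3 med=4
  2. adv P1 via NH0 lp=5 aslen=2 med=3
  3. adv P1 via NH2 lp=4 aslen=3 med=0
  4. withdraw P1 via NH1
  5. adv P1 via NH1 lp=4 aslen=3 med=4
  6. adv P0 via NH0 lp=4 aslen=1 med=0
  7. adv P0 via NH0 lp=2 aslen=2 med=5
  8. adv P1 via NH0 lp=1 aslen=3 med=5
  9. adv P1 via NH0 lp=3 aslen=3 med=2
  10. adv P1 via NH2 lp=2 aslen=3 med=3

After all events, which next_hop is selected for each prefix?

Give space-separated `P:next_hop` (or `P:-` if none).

Op 1: best P0=- P1=NH1
Op 2: best P0=- P1=NH0
Op 3: best P0=- P1=NH0
Op 4: best P0=- P1=NH0
Op 5: best P0=- P1=NH0
Op 6: best P0=NH0 P1=NH0
Op 7: best P0=NH0 P1=NH0
Op 8: best P0=NH0 P1=NH2
Op 9: best P0=NH0 P1=NH2
Op 10: best P0=NH0 P1=NH1

Answer: P0:NH0 P1:NH1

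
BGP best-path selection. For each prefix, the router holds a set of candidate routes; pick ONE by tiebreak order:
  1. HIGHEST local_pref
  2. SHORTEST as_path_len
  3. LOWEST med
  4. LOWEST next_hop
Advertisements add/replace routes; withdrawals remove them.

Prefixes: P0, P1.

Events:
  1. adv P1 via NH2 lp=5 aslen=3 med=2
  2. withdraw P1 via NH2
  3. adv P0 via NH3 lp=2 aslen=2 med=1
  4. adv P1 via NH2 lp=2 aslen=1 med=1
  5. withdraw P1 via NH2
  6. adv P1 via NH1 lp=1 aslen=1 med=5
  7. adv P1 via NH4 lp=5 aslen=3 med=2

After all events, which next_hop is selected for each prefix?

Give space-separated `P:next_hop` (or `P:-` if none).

Answer: P0:NH3 P1:NH4

Derivation:
Op 1: best P0=- P1=NH2
Op 2: best P0=- P1=-
Op 3: best P0=NH3 P1=-
Op 4: best P0=NH3 P1=NH2
Op 5: best P0=NH3 P1=-
Op 6: best P0=NH3 P1=NH1
Op 7: best P0=NH3 P1=NH4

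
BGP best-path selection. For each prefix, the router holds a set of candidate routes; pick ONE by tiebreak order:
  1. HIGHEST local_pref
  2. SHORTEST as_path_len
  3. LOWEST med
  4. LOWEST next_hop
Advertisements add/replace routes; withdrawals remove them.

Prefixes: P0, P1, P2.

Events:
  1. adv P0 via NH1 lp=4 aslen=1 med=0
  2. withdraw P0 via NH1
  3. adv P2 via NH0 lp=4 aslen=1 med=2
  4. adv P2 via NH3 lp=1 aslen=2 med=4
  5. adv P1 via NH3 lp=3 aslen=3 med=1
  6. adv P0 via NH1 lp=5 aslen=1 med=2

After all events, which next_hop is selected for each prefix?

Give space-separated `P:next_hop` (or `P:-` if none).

Op 1: best P0=NH1 P1=- P2=-
Op 2: best P0=- P1=- P2=-
Op 3: best P0=- P1=- P2=NH0
Op 4: best P0=- P1=- P2=NH0
Op 5: best P0=- P1=NH3 P2=NH0
Op 6: best P0=NH1 P1=NH3 P2=NH0

Answer: P0:NH1 P1:NH3 P2:NH0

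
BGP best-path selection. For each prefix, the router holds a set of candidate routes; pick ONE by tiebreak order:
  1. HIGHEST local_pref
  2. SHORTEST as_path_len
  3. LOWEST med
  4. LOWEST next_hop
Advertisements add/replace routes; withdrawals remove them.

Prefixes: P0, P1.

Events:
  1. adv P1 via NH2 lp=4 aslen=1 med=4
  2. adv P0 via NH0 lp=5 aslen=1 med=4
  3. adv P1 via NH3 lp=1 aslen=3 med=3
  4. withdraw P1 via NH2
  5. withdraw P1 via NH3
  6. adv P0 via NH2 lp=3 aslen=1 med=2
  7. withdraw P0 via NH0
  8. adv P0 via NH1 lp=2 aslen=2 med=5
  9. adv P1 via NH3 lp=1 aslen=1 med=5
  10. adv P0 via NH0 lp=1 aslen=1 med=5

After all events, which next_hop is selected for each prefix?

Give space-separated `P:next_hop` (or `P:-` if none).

Op 1: best P0=- P1=NH2
Op 2: best P0=NH0 P1=NH2
Op 3: best P0=NH0 P1=NH2
Op 4: best P0=NH0 P1=NH3
Op 5: best P0=NH0 P1=-
Op 6: best P0=NH0 P1=-
Op 7: best P0=NH2 P1=-
Op 8: best P0=NH2 P1=-
Op 9: best P0=NH2 P1=NH3
Op 10: best P0=NH2 P1=NH3

Answer: P0:NH2 P1:NH3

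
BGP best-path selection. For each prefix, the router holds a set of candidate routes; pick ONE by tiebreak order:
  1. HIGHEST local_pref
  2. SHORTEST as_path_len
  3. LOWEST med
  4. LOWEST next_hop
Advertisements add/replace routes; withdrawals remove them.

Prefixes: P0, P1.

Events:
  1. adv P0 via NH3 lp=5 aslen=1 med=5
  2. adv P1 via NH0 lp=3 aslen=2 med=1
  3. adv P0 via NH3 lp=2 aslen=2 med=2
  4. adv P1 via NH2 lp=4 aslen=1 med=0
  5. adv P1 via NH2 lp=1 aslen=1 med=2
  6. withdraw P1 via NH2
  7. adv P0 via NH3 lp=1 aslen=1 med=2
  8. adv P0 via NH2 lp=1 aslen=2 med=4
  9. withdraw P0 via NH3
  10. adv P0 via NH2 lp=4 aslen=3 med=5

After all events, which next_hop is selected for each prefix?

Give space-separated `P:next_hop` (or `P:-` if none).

Op 1: best P0=NH3 P1=-
Op 2: best P0=NH3 P1=NH0
Op 3: best P0=NH3 P1=NH0
Op 4: best P0=NH3 P1=NH2
Op 5: best P0=NH3 P1=NH0
Op 6: best P0=NH3 P1=NH0
Op 7: best P0=NH3 P1=NH0
Op 8: best P0=NH3 P1=NH0
Op 9: best P0=NH2 P1=NH0
Op 10: best P0=NH2 P1=NH0

Answer: P0:NH2 P1:NH0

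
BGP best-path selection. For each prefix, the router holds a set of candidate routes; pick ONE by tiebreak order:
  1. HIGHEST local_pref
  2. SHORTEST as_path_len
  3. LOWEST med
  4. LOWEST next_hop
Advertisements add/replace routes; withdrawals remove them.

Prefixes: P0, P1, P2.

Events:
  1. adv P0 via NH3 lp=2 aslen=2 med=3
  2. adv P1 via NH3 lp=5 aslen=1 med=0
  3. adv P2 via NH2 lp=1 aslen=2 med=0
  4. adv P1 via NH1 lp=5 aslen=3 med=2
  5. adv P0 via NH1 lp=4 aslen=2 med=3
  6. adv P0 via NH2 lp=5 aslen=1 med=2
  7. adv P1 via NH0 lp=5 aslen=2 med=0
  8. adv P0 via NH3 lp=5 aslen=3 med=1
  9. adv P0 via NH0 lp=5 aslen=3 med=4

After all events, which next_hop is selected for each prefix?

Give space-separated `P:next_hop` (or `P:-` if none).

Op 1: best P0=NH3 P1=- P2=-
Op 2: best P0=NH3 P1=NH3 P2=-
Op 3: best P0=NH3 P1=NH3 P2=NH2
Op 4: best P0=NH3 P1=NH3 P2=NH2
Op 5: best P0=NH1 P1=NH3 P2=NH2
Op 6: best P0=NH2 P1=NH3 P2=NH2
Op 7: best P0=NH2 P1=NH3 P2=NH2
Op 8: best P0=NH2 P1=NH3 P2=NH2
Op 9: best P0=NH2 P1=NH3 P2=NH2

Answer: P0:NH2 P1:NH3 P2:NH2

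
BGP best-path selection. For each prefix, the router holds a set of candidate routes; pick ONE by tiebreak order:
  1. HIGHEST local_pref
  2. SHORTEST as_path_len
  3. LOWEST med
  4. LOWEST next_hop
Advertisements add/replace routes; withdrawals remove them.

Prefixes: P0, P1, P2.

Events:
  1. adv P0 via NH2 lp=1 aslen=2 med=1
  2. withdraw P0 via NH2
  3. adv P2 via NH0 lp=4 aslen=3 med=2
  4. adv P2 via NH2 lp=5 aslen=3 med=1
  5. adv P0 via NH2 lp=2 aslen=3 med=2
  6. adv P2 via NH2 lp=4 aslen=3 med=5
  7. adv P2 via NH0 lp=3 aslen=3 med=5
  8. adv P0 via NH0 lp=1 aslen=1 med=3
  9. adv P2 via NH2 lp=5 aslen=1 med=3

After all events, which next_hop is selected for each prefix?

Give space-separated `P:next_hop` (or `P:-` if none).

Op 1: best P0=NH2 P1=- P2=-
Op 2: best P0=- P1=- P2=-
Op 3: best P0=- P1=- P2=NH0
Op 4: best P0=- P1=- P2=NH2
Op 5: best P0=NH2 P1=- P2=NH2
Op 6: best P0=NH2 P1=- P2=NH0
Op 7: best P0=NH2 P1=- P2=NH2
Op 8: best P0=NH2 P1=- P2=NH2
Op 9: best P0=NH2 P1=- P2=NH2

Answer: P0:NH2 P1:- P2:NH2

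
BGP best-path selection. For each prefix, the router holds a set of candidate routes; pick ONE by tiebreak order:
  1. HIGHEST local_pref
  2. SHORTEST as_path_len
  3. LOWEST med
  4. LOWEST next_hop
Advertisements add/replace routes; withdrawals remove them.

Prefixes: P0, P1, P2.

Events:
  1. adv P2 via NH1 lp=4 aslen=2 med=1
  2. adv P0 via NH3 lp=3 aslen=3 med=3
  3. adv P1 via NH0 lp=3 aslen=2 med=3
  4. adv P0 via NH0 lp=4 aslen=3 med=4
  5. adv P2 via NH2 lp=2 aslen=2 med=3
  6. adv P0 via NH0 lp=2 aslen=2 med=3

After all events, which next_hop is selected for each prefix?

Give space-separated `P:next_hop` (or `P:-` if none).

Answer: P0:NH3 P1:NH0 P2:NH1

Derivation:
Op 1: best P0=- P1=- P2=NH1
Op 2: best P0=NH3 P1=- P2=NH1
Op 3: best P0=NH3 P1=NH0 P2=NH1
Op 4: best P0=NH0 P1=NH0 P2=NH1
Op 5: best P0=NH0 P1=NH0 P2=NH1
Op 6: best P0=NH3 P1=NH0 P2=NH1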